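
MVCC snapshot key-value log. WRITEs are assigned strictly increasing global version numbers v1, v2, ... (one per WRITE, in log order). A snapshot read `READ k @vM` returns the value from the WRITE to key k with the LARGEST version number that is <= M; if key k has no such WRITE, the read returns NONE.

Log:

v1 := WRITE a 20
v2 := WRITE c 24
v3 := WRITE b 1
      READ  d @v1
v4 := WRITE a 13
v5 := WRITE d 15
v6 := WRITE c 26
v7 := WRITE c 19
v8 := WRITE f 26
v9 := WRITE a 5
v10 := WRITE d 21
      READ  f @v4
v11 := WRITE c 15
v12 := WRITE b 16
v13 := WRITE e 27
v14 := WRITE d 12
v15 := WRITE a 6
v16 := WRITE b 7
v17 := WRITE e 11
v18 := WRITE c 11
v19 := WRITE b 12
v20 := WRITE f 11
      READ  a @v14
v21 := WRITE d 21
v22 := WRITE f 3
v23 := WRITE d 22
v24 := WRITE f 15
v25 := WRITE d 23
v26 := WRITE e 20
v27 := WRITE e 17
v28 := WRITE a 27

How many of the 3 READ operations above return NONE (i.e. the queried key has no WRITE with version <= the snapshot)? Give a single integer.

v1: WRITE a=20  (a history now [(1, 20)])
v2: WRITE c=24  (c history now [(2, 24)])
v3: WRITE b=1  (b history now [(3, 1)])
READ d @v1: history=[] -> no version <= 1 -> NONE
v4: WRITE a=13  (a history now [(1, 20), (4, 13)])
v5: WRITE d=15  (d history now [(5, 15)])
v6: WRITE c=26  (c history now [(2, 24), (6, 26)])
v7: WRITE c=19  (c history now [(2, 24), (6, 26), (7, 19)])
v8: WRITE f=26  (f history now [(8, 26)])
v9: WRITE a=5  (a history now [(1, 20), (4, 13), (9, 5)])
v10: WRITE d=21  (d history now [(5, 15), (10, 21)])
READ f @v4: history=[(8, 26)] -> no version <= 4 -> NONE
v11: WRITE c=15  (c history now [(2, 24), (6, 26), (7, 19), (11, 15)])
v12: WRITE b=16  (b history now [(3, 1), (12, 16)])
v13: WRITE e=27  (e history now [(13, 27)])
v14: WRITE d=12  (d history now [(5, 15), (10, 21), (14, 12)])
v15: WRITE a=6  (a history now [(1, 20), (4, 13), (9, 5), (15, 6)])
v16: WRITE b=7  (b history now [(3, 1), (12, 16), (16, 7)])
v17: WRITE e=11  (e history now [(13, 27), (17, 11)])
v18: WRITE c=11  (c history now [(2, 24), (6, 26), (7, 19), (11, 15), (18, 11)])
v19: WRITE b=12  (b history now [(3, 1), (12, 16), (16, 7), (19, 12)])
v20: WRITE f=11  (f history now [(8, 26), (20, 11)])
READ a @v14: history=[(1, 20), (4, 13), (9, 5), (15, 6)] -> pick v9 -> 5
v21: WRITE d=21  (d history now [(5, 15), (10, 21), (14, 12), (21, 21)])
v22: WRITE f=3  (f history now [(8, 26), (20, 11), (22, 3)])
v23: WRITE d=22  (d history now [(5, 15), (10, 21), (14, 12), (21, 21), (23, 22)])
v24: WRITE f=15  (f history now [(8, 26), (20, 11), (22, 3), (24, 15)])
v25: WRITE d=23  (d history now [(5, 15), (10, 21), (14, 12), (21, 21), (23, 22), (25, 23)])
v26: WRITE e=20  (e history now [(13, 27), (17, 11), (26, 20)])
v27: WRITE e=17  (e history now [(13, 27), (17, 11), (26, 20), (27, 17)])
v28: WRITE a=27  (a history now [(1, 20), (4, 13), (9, 5), (15, 6), (28, 27)])
Read results in order: ['NONE', 'NONE', '5']
NONE count = 2

Answer: 2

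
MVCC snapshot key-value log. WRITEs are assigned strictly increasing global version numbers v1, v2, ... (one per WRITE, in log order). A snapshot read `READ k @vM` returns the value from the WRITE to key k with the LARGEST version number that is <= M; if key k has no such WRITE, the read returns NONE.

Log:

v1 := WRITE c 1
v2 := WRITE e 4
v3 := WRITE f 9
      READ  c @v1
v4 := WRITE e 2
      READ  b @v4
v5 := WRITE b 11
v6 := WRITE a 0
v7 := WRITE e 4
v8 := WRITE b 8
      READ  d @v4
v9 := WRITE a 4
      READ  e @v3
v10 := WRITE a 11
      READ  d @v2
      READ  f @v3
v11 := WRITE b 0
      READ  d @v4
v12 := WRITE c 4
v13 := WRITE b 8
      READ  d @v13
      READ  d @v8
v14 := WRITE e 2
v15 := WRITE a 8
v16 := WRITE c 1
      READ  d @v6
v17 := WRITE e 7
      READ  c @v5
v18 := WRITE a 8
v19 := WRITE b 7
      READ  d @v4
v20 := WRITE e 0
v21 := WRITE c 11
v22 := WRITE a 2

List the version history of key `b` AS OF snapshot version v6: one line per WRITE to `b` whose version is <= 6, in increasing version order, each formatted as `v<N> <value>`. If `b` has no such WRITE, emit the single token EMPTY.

Scan writes for key=b with version <= 6:
  v1 WRITE c 1 -> skip
  v2 WRITE e 4 -> skip
  v3 WRITE f 9 -> skip
  v4 WRITE e 2 -> skip
  v5 WRITE b 11 -> keep
  v6 WRITE a 0 -> skip
  v7 WRITE e 4 -> skip
  v8 WRITE b 8 -> drop (> snap)
  v9 WRITE a 4 -> skip
  v10 WRITE a 11 -> skip
  v11 WRITE b 0 -> drop (> snap)
  v12 WRITE c 4 -> skip
  v13 WRITE b 8 -> drop (> snap)
  v14 WRITE e 2 -> skip
  v15 WRITE a 8 -> skip
  v16 WRITE c 1 -> skip
  v17 WRITE e 7 -> skip
  v18 WRITE a 8 -> skip
  v19 WRITE b 7 -> drop (> snap)
  v20 WRITE e 0 -> skip
  v21 WRITE c 11 -> skip
  v22 WRITE a 2 -> skip
Collected: [(5, 11)]

Answer: v5 11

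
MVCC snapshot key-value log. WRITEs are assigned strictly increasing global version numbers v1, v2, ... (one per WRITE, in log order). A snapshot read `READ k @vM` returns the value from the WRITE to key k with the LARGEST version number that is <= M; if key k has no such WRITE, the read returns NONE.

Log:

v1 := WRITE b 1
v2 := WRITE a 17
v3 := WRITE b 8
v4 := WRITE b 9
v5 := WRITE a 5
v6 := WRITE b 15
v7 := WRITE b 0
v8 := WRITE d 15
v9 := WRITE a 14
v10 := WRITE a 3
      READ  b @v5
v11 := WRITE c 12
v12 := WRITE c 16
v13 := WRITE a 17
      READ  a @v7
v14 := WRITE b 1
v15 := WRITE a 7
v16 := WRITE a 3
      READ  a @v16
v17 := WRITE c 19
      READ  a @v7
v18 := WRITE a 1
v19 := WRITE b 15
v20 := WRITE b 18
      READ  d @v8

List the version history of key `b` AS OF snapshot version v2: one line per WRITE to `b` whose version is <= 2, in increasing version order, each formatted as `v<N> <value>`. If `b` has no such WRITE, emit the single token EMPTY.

Answer: v1 1

Derivation:
Scan writes for key=b with version <= 2:
  v1 WRITE b 1 -> keep
  v2 WRITE a 17 -> skip
  v3 WRITE b 8 -> drop (> snap)
  v4 WRITE b 9 -> drop (> snap)
  v5 WRITE a 5 -> skip
  v6 WRITE b 15 -> drop (> snap)
  v7 WRITE b 0 -> drop (> snap)
  v8 WRITE d 15 -> skip
  v9 WRITE a 14 -> skip
  v10 WRITE a 3 -> skip
  v11 WRITE c 12 -> skip
  v12 WRITE c 16 -> skip
  v13 WRITE a 17 -> skip
  v14 WRITE b 1 -> drop (> snap)
  v15 WRITE a 7 -> skip
  v16 WRITE a 3 -> skip
  v17 WRITE c 19 -> skip
  v18 WRITE a 1 -> skip
  v19 WRITE b 15 -> drop (> snap)
  v20 WRITE b 18 -> drop (> snap)
Collected: [(1, 1)]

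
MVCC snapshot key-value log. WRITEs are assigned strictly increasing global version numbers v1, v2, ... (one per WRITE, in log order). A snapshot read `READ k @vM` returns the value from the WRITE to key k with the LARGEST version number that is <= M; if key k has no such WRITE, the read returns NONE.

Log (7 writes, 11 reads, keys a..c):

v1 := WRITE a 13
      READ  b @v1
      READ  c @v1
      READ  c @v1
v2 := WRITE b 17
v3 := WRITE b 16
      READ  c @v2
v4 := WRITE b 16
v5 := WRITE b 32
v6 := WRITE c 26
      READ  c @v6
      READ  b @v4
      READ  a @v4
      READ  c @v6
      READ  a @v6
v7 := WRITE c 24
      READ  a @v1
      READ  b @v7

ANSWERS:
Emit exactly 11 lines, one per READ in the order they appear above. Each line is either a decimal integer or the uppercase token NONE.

Answer: NONE
NONE
NONE
NONE
26
16
13
26
13
13
32

Derivation:
v1: WRITE a=13  (a history now [(1, 13)])
READ b @v1: history=[] -> no version <= 1 -> NONE
READ c @v1: history=[] -> no version <= 1 -> NONE
READ c @v1: history=[] -> no version <= 1 -> NONE
v2: WRITE b=17  (b history now [(2, 17)])
v3: WRITE b=16  (b history now [(2, 17), (3, 16)])
READ c @v2: history=[] -> no version <= 2 -> NONE
v4: WRITE b=16  (b history now [(2, 17), (3, 16), (4, 16)])
v5: WRITE b=32  (b history now [(2, 17), (3, 16), (4, 16), (5, 32)])
v6: WRITE c=26  (c history now [(6, 26)])
READ c @v6: history=[(6, 26)] -> pick v6 -> 26
READ b @v4: history=[(2, 17), (3, 16), (4, 16), (5, 32)] -> pick v4 -> 16
READ a @v4: history=[(1, 13)] -> pick v1 -> 13
READ c @v6: history=[(6, 26)] -> pick v6 -> 26
READ a @v6: history=[(1, 13)] -> pick v1 -> 13
v7: WRITE c=24  (c history now [(6, 26), (7, 24)])
READ a @v1: history=[(1, 13)] -> pick v1 -> 13
READ b @v7: history=[(2, 17), (3, 16), (4, 16), (5, 32)] -> pick v5 -> 32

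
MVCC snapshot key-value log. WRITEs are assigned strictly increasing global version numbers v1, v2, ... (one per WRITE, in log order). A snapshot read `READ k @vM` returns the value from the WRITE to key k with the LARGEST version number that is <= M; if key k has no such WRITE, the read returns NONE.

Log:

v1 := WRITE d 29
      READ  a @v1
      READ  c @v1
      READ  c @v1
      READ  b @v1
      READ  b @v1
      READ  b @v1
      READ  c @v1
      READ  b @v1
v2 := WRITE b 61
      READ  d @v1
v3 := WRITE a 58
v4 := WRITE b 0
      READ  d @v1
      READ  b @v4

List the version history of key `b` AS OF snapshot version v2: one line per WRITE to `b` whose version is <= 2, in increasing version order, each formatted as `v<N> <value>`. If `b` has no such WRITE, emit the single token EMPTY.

Answer: v2 61

Derivation:
Scan writes for key=b with version <= 2:
  v1 WRITE d 29 -> skip
  v2 WRITE b 61 -> keep
  v3 WRITE a 58 -> skip
  v4 WRITE b 0 -> drop (> snap)
Collected: [(2, 61)]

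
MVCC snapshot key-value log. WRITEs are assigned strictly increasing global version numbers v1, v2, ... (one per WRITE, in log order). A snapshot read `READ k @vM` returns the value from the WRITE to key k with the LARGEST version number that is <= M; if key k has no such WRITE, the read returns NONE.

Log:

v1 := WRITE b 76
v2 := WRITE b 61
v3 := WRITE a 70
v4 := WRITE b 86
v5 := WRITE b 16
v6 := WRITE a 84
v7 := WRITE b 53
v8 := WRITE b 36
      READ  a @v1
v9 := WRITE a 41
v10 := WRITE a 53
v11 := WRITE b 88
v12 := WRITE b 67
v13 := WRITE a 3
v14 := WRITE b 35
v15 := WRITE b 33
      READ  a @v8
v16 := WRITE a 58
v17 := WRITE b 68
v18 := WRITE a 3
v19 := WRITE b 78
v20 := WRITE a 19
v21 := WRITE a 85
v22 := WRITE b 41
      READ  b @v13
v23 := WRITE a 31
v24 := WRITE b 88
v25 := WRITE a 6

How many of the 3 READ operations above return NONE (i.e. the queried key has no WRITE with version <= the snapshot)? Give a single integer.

Answer: 1

Derivation:
v1: WRITE b=76  (b history now [(1, 76)])
v2: WRITE b=61  (b history now [(1, 76), (2, 61)])
v3: WRITE a=70  (a history now [(3, 70)])
v4: WRITE b=86  (b history now [(1, 76), (2, 61), (4, 86)])
v5: WRITE b=16  (b history now [(1, 76), (2, 61), (4, 86), (5, 16)])
v6: WRITE a=84  (a history now [(3, 70), (6, 84)])
v7: WRITE b=53  (b history now [(1, 76), (2, 61), (4, 86), (5, 16), (7, 53)])
v8: WRITE b=36  (b history now [(1, 76), (2, 61), (4, 86), (5, 16), (7, 53), (8, 36)])
READ a @v1: history=[(3, 70), (6, 84)] -> no version <= 1 -> NONE
v9: WRITE a=41  (a history now [(3, 70), (6, 84), (9, 41)])
v10: WRITE a=53  (a history now [(3, 70), (6, 84), (9, 41), (10, 53)])
v11: WRITE b=88  (b history now [(1, 76), (2, 61), (4, 86), (5, 16), (7, 53), (8, 36), (11, 88)])
v12: WRITE b=67  (b history now [(1, 76), (2, 61), (4, 86), (5, 16), (7, 53), (8, 36), (11, 88), (12, 67)])
v13: WRITE a=3  (a history now [(3, 70), (6, 84), (9, 41), (10, 53), (13, 3)])
v14: WRITE b=35  (b history now [(1, 76), (2, 61), (4, 86), (5, 16), (7, 53), (8, 36), (11, 88), (12, 67), (14, 35)])
v15: WRITE b=33  (b history now [(1, 76), (2, 61), (4, 86), (5, 16), (7, 53), (8, 36), (11, 88), (12, 67), (14, 35), (15, 33)])
READ a @v8: history=[(3, 70), (6, 84), (9, 41), (10, 53), (13, 3)] -> pick v6 -> 84
v16: WRITE a=58  (a history now [(3, 70), (6, 84), (9, 41), (10, 53), (13, 3), (16, 58)])
v17: WRITE b=68  (b history now [(1, 76), (2, 61), (4, 86), (5, 16), (7, 53), (8, 36), (11, 88), (12, 67), (14, 35), (15, 33), (17, 68)])
v18: WRITE a=3  (a history now [(3, 70), (6, 84), (9, 41), (10, 53), (13, 3), (16, 58), (18, 3)])
v19: WRITE b=78  (b history now [(1, 76), (2, 61), (4, 86), (5, 16), (7, 53), (8, 36), (11, 88), (12, 67), (14, 35), (15, 33), (17, 68), (19, 78)])
v20: WRITE a=19  (a history now [(3, 70), (6, 84), (9, 41), (10, 53), (13, 3), (16, 58), (18, 3), (20, 19)])
v21: WRITE a=85  (a history now [(3, 70), (6, 84), (9, 41), (10, 53), (13, 3), (16, 58), (18, 3), (20, 19), (21, 85)])
v22: WRITE b=41  (b history now [(1, 76), (2, 61), (4, 86), (5, 16), (7, 53), (8, 36), (11, 88), (12, 67), (14, 35), (15, 33), (17, 68), (19, 78), (22, 41)])
READ b @v13: history=[(1, 76), (2, 61), (4, 86), (5, 16), (7, 53), (8, 36), (11, 88), (12, 67), (14, 35), (15, 33), (17, 68), (19, 78), (22, 41)] -> pick v12 -> 67
v23: WRITE a=31  (a history now [(3, 70), (6, 84), (9, 41), (10, 53), (13, 3), (16, 58), (18, 3), (20, 19), (21, 85), (23, 31)])
v24: WRITE b=88  (b history now [(1, 76), (2, 61), (4, 86), (5, 16), (7, 53), (8, 36), (11, 88), (12, 67), (14, 35), (15, 33), (17, 68), (19, 78), (22, 41), (24, 88)])
v25: WRITE a=6  (a history now [(3, 70), (6, 84), (9, 41), (10, 53), (13, 3), (16, 58), (18, 3), (20, 19), (21, 85), (23, 31), (25, 6)])
Read results in order: ['NONE', '84', '67']
NONE count = 1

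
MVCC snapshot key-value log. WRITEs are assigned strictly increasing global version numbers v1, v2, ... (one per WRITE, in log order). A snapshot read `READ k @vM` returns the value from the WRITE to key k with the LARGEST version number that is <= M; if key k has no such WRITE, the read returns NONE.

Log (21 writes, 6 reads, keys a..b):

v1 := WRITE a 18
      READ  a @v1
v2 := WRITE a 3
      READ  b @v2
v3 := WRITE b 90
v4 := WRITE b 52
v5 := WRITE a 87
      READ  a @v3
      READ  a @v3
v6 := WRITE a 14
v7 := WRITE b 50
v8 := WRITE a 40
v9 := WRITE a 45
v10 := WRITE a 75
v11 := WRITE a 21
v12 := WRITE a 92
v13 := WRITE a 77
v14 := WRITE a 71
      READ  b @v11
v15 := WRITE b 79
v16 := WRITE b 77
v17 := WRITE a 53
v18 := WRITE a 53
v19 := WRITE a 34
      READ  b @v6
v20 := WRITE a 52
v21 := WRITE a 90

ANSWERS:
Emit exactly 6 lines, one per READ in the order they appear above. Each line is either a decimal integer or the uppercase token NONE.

Answer: 18
NONE
3
3
50
52

Derivation:
v1: WRITE a=18  (a history now [(1, 18)])
READ a @v1: history=[(1, 18)] -> pick v1 -> 18
v2: WRITE a=3  (a history now [(1, 18), (2, 3)])
READ b @v2: history=[] -> no version <= 2 -> NONE
v3: WRITE b=90  (b history now [(3, 90)])
v4: WRITE b=52  (b history now [(3, 90), (4, 52)])
v5: WRITE a=87  (a history now [(1, 18), (2, 3), (5, 87)])
READ a @v3: history=[(1, 18), (2, 3), (5, 87)] -> pick v2 -> 3
READ a @v3: history=[(1, 18), (2, 3), (5, 87)] -> pick v2 -> 3
v6: WRITE a=14  (a history now [(1, 18), (2, 3), (5, 87), (6, 14)])
v7: WRITE b=50  (b history now [(3, 90), (4, 52), (7, 50)])
v8: WRITE a=40  (a history now [(1, 18), (2, 3), (5, 87), (6, 14), (8, 40)])
v9: WRITE a=45  (a history now [(1, 18), (2, 3), (5, 87), (6, 14), (8, 40), (9, 45)])
v10: WRITE a=75  (a history now [(1, 18), (2, 3), (5, 87), (6, 14), (8, 40), (9, 45), (10, 75)])
v11: WRITE a=21  (a history now [(1, 18), (2, 3), (5, 87), (6, 14), (8, 40), (9, 45), (10, 75), (11, 21)])
v12: WRITE a=92  (a history now [(1, 18), (2, 3), (5, 87), (6, 14), (8, 40), (9, 45), (10, 75), (11, 21), (12, 92)])
v13: WRITE a=77  (a history now [(1, 18), (2, 3), (5, 87), (6, 14), (8, 40), (9, 45), (10, 75), (11, 21), (12, 92), (13, 77)])
v14: WRITE a=71  (a history now [(1, 18), (2, 3), (5, 87), (6, 14), (8, 40), (9, 45), (10, 75), (11, 21), (12, 92), (13, 77), (14, 71)])
READ b @v11: history=[(3, 90), (4, 52), (7, 50)] -> pick v7 -> 50
v15: WRITE b=79  (b history now [(3, 90), (4, 52), (7, 50), (15, 79)])
v16: WRITE b=77  (b history now [(3, 90), (4, 52), (7, 50), (15, 79), (16, 77)])
v17: WRITE a=53  (a history now [(1, 18), (2, 3), (5, 87), (6, 14), (8, 40), (9, 45), (10, 75), (11, 21), (12, 92), (13, 77), (14, 71), (17, 53)])
v18: WRITE a=53  (a history now [(1, 18), (2, 3), (5, 87), (6, 14), (8, 40), (9, 45), (10, 75), (11, 21), (12, 92), (13, 77), (14, 71), (17, 53), (18, 53)])
v19: WRITE a=34  (a history now [(1, 18), (2, 3), (5, 87), (6, 14), (8, 40), (9, 45), (10, 75), (11, 21), (12, 92), (13, 77), (14, 71), (17, 53), (18, 53), (19, 34)])
READ b @v6: history=[(3, 90), (4, 52), (7, 50), (15, 79), (16, 77)] -> pick v4 -> 52
v20: WRITE a=52  (a history now [(1, 18), (2, 3), (5, 87), (6, 14), (8, 40), (9, 45), (10, 75), (11, 21), (12, 92), (13, 77), (14, 71), (17, 53), (18, 53), (19, 34), (20, 52)])
v21: WRITE a=90  (a history now [(1, 18), (2, 3), (5, 87), (6, 14), (8, 40), (9, 45), (10, 75), (11, 21), (12, 92), (13, 77), (14, 71), (17, 53), (18, 53), (19, 34), (20, 52), (21, 90)])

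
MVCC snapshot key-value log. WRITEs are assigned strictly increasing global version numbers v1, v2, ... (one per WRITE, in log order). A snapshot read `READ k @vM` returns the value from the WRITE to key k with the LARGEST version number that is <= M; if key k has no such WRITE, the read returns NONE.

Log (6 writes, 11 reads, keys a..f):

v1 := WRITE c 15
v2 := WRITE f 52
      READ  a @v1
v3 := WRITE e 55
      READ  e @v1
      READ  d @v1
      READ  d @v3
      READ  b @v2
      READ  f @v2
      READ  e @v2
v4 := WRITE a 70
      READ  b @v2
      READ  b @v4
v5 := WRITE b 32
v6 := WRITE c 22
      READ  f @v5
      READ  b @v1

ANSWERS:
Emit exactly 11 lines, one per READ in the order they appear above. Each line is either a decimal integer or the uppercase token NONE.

v1: WRITE c=15  (c history now [(1, 15)])
v2: WRITE f=52  (f history now [(2, 52)])
READ a @v1: history=[] -> no version <= 1 -> NONE
v3: WRITE e=55  (e history now [(3, 55)])
READ e @v1: history=[(3, 55)] -> no version <= 1 -> NONE
READ d @v1: history=[] -> no version <= 1 -> NONE
READ d @v3: history=[] -> no version <= 3 -> NONE
READ b @v2: history=[] -> no version <= 2 -> NONE
READ f @v2: history=[(2, 52)] -> pick v2 -> 52
READ e @v2: history=[(3, 55)] -> no version <= 2 -> NONE
v4: WRITE a=70  (a history now [(4, 70)])
READ b @v2: history=[] -> no version <= 2 -> NONE
READ b @v4: history=[] -> no version <= 4 -> NONE
v5: WRITE b=32  (b history now [(5, 32)])
v6: WRITE c=22  (c history now [(1, 15), (6, 22)])
READ f @v5: history=[(2, 52)] -> pick v2 -> 52
READ b @v1: history=[(5, 32)] -> no version <= 1 -> NONE

Answer: NONE
NONE
NONE
NONE
NONE
52
NONE
NONE
NONE
52
NONE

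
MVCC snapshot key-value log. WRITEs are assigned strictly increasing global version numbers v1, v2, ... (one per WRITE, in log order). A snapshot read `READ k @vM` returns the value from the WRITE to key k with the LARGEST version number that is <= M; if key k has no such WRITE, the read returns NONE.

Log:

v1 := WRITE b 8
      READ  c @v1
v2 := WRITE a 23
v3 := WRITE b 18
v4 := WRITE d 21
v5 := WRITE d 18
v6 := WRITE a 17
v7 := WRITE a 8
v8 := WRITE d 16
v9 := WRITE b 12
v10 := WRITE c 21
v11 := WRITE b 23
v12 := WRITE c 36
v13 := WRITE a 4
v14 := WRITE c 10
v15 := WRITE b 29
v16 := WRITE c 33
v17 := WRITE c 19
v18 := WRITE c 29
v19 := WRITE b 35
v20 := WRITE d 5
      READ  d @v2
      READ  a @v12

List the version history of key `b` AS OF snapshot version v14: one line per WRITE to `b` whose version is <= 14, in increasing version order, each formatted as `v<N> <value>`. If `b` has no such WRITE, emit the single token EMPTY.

Answer: v1 8
v3 18
v9 12
v11 23

Derivation:
Scan writes for key=b with version <= 14:
  v1 WRITE b 8 -> keep
  v2 WRITE a 23 -> skip
  v3 WRITE b 18 -> keep
  v4 WRITE d 21 -> skip
  v5 WRITE d 18 -> skip
  v6 WRITE a 17 -> skip
  v7 WRITE a 8 -> skip
  v8 WRITE d 16 -> skip
  v9 WRITE b 12 -> keep
  v10 WRITE c 21 -> skip
  v11 WRITE b 23 -> keep
  v12 WRITE c 36 -> skip
  v13 WRITE a 4 -> skip
  v14 WRITE c 10 -> skip
  v15 WRITE b 29 -> drop (> snap)
  v16 WRITE c 33 -> skip
  v17 WRITE c 19 -> skip
  v18 WRITE c 29 -> skip
  v19 WRITE b 35 -> drop (> snap)
  v20 WRITE d 5 -> skip
Collected: [(1, 8), (3, 18), (9, 12), (11, 23)]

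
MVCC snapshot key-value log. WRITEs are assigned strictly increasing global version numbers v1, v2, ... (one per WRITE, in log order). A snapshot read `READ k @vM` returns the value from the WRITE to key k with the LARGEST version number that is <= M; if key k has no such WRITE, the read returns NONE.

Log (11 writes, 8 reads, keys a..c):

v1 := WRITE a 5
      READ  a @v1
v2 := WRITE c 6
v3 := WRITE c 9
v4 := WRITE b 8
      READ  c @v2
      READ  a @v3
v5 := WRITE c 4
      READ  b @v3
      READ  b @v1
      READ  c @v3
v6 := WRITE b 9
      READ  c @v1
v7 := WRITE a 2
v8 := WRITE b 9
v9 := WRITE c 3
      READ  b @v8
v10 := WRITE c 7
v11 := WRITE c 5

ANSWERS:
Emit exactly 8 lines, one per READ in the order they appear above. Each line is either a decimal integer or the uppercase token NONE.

v1: WRITE a=5  (a history now [(1, 5)])
READ a @v1: history=[(1, 5)] -> pick v1 -> 5
v2: WRITE c=6  (c history now [(2, 6)])
v3: WRITE c=9  (c history now [(2, 6), (3, 9)])
v4: WRITE b=8  (b history now [(4, 8)])
READ c @v2: history=[(2, 6), (3, 9)] -> pick v2 -> 6
READ a @v3: history=[(1, 5)] -> pick v1 -> 5
v5: WRITE c=4  (c history now [(2, 6), (3, 9), (5, 4)])
READ b @v3: history=[(4, 8)] -> no version <= 3 -> NONE
READ b @v1: history=[(4, 8)] -> no version <= 1 -> NONE
READ c @v3: history=[(2, 6), (3, 9), (5, 4)] -> pick v3 -> 9
v6: WRITE b=9  (b history now [(4, 8), (6, 9)])
READ c @v1: history=[(2, 6), (3, 9), (5, 4)] -> no version <= 1 -> NONE
v7: WRITE a=2  (a history now [(1, 5), (7, 2)])
v8: WRITE b=9  (b history now [(4, 8), (6, 9), (8, 9)])
v9: WRITE c=3  (c history now [(2, 6), (3, 9), (5, 4), (9, 3)])
READ b @v8: history=[(4, 8), (6, 9), (8, 9)] -> pick v8 -> 9
v10: WRITE c=7  (c history now [(2, 6), (3, 9), (5, 4), (9, 3), (10, 7)])
v11: WRITE c=5  (c history now [(2, 6), (3, 9), (5, 4), (9, 3), (10, 7), (11, 5)])

Answer: 5
6
5
NONE
NONE
9
NONE
9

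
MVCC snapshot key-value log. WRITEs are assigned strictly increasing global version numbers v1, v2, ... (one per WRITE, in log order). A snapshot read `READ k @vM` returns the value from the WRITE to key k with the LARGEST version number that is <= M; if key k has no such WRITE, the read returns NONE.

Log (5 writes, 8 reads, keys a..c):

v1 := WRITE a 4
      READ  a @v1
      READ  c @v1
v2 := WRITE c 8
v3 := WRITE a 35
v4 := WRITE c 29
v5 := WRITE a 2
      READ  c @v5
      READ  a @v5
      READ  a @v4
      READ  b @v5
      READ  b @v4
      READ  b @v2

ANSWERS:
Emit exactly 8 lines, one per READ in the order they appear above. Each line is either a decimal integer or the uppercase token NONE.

Answer: 4
NONE
29
2
35
NONE
NONE
NONE

Derivation:
v1: WRITE a=4  (a history now [(1, 4)])
READ a @v1: history=[(1, 4)] -> pick v1 -> 4
READ c @v1: history=[] -> no version <= 1 -> NONE
v2: WRITE c=8  (c history now [(2, 8)])
v3: WRITE a=35  (a history now [(1, 4), (3, 35)])
v4: WRITE c=29  (c history now [(2, 8), (4, 29)])
v5: WRITE a=2  (a history now [(1, 4), (3, 35), (5, 2)])
READ c @v5: history=[(2, 8), (4, 29)] -> pick v4 -> 29
READ a @v5: history=[(1, 4), (3, 35), (5, 2)] -> pick v5 -> 2
READ a @v4: history=[(1, 4), (3, 35), (5, 2)] -> pick v3 -> 35
READ b @v5: history=[] -> no version <= 5 -> NONE
READ b @v4: history=[] -> no version <= 4 -> NONE
READ b @v2: history=[] -> no version <= 2 -> NONE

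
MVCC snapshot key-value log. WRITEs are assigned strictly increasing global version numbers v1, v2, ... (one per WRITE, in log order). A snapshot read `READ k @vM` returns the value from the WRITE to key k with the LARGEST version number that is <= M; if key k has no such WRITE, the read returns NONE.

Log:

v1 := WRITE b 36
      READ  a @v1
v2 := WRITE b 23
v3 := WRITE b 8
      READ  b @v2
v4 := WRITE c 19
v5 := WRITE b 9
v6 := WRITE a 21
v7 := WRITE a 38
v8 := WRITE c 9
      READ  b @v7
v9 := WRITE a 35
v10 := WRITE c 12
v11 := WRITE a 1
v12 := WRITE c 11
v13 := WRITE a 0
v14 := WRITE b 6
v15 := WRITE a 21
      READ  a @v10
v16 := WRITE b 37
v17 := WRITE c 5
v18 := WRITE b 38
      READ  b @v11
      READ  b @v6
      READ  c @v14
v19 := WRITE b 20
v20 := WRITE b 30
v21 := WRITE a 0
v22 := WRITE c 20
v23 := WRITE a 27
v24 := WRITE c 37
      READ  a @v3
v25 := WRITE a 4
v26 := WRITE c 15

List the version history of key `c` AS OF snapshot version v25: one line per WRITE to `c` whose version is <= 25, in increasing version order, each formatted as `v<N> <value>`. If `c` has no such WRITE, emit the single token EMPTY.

Answer: v4 19
v8 9
v10 12
v12 11
v17 5
v22 20
v24 37

Derivation:
Scan writes for key=c with version <= 25:
  v1 WRITE b 36 -> skip
  v2 WRITE b 23 -> skip
  v3 WRITE b 8 -> skip
  v4 WRITE c 19 -> keep
  v5 WRITE b 9 -> skip
  v6 WRITE a 21 -> skip
  v7 WRITE a 38 -> skip
  v8 WRITE c 9 -> keep
  v9 WRITE a 35 -> skip
  v10 WRITE c 12 -> keep
  v11 WRITE a 1 -> skip
  v12 WRITE c 11 -> keep
  v13 WRITE a 0 -> skip
  v14 WRITE b 6 -> skip
  v15 WRITE a 21 -> skip
  v16 WRITE b 37 -> skip
  v17 WRITE c 5 -> keep
  v18 WRITE b 38 -> skip
  v19 WRITE b 20 -> skip
  v20 WRITE b 30 -> skip
  v21 WRITE a 0 -> skip
  v22 WRITE c 20 -> keep
  v23 WRITE a 27 -> skip
  v24 WRITE c 37 -> keep
  v25 WRITE a 4 -> skip
  v26 WRITE c 15 -> drop (> snap)
Collected: [(4, 19), (8, 9), (10, 12), (12, 11), (17, 5), (22, 20), (24, 37)]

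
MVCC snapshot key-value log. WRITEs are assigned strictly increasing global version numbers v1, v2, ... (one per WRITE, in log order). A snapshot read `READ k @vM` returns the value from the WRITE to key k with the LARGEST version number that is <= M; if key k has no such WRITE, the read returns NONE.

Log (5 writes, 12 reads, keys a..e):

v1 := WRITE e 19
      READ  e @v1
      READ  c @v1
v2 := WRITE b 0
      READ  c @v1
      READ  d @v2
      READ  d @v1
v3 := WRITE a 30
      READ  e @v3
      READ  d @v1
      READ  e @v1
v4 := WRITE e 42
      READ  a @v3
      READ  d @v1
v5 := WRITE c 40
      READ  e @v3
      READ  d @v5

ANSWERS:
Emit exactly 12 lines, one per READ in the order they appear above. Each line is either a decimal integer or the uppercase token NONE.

Answer: 19
NONE
NONE
NONE
NONE
19
NONE
19
30
NONE
19
NONE

Derivation:
v1: WRITE e=19  (e history now [(1, 19)])
READ e @v1: history=[(1, 19)] -> pick v1 -> 19
READ c @v1: history=[] -> no version <= 1 -> NONE
v2: WRITE b=0  (b history now [(2, 0)])
READ c @v1: history=[] -> no version <= 1 -> NONE
READ d @v2: history=[] -> no version <= 2 -> NONE
READ d @v1: history=[] -> no version <= 1 -> NONE
v3: WRITE a=30  (a history now [(3, 30)])
READ e @v3: history=[(1, 19)] -> pick v1 -> 19
READ d @v1: history=[] -> no version <= 1 -> NONE
READ e @v1: history=[(1, 19)] -> pick v1 -> 19
v4: WRITE e=42  (e history now [(1, 19), (4, 42)])
READ a @v3: history=[(3, 30)] -> pick v3 -> 30
READ d @v1: history=[] -> no version <= 1 -> NONE
v5: WRITE c=40  (c history now [(5, 40)])
READ e @v3: history=[(1, 19), (4, 42)] -> pick v1 -> 19
READ d @v5: history=[] -> no version <= 5 -> NONE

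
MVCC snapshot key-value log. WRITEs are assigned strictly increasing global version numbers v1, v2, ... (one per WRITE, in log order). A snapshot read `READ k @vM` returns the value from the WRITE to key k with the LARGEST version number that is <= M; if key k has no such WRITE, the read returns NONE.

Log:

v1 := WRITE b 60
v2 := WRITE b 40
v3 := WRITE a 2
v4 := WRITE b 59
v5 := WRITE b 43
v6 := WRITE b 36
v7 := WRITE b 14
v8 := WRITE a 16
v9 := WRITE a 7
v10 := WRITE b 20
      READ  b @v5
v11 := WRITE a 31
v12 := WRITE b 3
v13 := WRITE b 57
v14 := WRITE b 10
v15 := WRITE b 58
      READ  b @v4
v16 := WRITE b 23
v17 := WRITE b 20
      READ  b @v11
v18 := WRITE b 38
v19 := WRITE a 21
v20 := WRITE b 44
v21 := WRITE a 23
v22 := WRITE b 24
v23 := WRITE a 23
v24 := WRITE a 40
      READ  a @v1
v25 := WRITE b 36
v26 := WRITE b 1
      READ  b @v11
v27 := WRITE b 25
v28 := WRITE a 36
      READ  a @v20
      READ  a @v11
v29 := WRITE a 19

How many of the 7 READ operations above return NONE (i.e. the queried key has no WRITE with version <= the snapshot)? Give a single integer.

Answer: 1

Derivation:
v1: WRITE b=60  (b history now [(1, 60)])
v2: WRITE b=40  (b history now [(1, 60), (2, 40)])
v3: WRITE a=2  (a history now [(3, 2)])
v4: WRITE b=59  (b history now [(1, 60), (2, 40), (4, 59)])
v5: WRITE b=43  (b history now [(1, 60), (2, 40), (4, 59), (5, 43)])
v6: WRITE b=36  (b history now [(1, 60), (2, 40), (4, 59), (5, 43), (6, 36)])
v7: WRITE b=14  (b history now [(1, 60), (2, 40), (4, 59), (5, 43), (6, 36), (7, 14)])
v8: WRITE a=16  (a history now [(3, 2), (8, 16)])
v9: WRITE a=7  (a history now [(3, 2), (8, 16), (9, 7)])
v10: WRITE b=20  (b history now [(1, 60), (2, 40), (4, 59), (5, 43), (6, 36), (7, 14), (10, 20)])
READ b @v5: history=[(1, 60), (2, 40), (4, 59), (5, 43), (6, 36), (7, 14), (10, 20)] -> pick v5 -> 43
v11: WRITE a=31  (a history now [(3, 2), (8, 16), (9, 7), (11, 31)])
v12: WRITE b=3  (b history now [(1, 60), (2, 40), (4, 59), (5, 43), (6, 36), (7, 14), (10, 20), (12, 3)])
v13: WRITE b=57  (b history now [(1, 60), (2, 40), (4, 59), (5, 43), (6, 36), (7, 14), (10, 20), (12, 3), (13, 57)])
v14: WRITE b=10  (b history now [(1, 60), (2, 40), (4, 59), (5, 43), (6, 36), (7, 14), (10, 20), (12, 3), (13, 57), (14, 10)])
v15: WRITE b=58  (b history now [(1, 60), (2, 40), (4, 59), (5, 43), (6, 36), (7, 14), (10, 20), (12, 3), (13, 57), (14, 10), (15, 58)])
READ b @v4: history=[(1, 60), (2, 40), (4, 59), (5, 43), (6, 36), (7, 14), (10, 20), (12, 3), (13, 57), (14, 10), (15, 58)] -> pick v4 -> 59
v16: WRITE b=23  (b history now [(1, 60), (2, 40), (4, 59), (5, 43), (6, 36), (7, 14), (10, 20), (12, 3), (13, 57), (14, 10), (15, 58), (16, 23)])
v17: WRITE b=20  (b history now [(1, 60), (2, 40), (4, 59), (5, 43), (6, 36), (7, 14), (10, 20), (12, 3), (13, 57), (14, 10), (15, 58), (16, 23), (17, 20)])
READ b @v11: history=[(1, 60), (2, 40), (4, 59), (5, 43), (6, 36), (7, 14), (10, 20), (12, 3), (13, 57), (14, 10), (15, 58), (16, 23), (17, 20)] -> pick v10 -> 20
v18: WRITE b=38  (b history now [(1, 60), (2, 40), (4, 59), (5, 43), (6, 36), (7, 14), (10, 20), (12, 3), (13, 57), (14, 10), (15, 58), (16, 23), (17, 20), (18, 38)])
v19: WRITE a=21  (a history now [(3, 2), (8, 16), (9, 7), (11, 31), (19, 21)])
v20: WRITE b=44  (b history now [(1, 60), (2, 40), (4, 59), (5, 43), (6, 36), (7, 14), (10, 20), (12, 3), (13, 57), (14, 10), (15, 58), (16, 23), (17, 20), (18, 38), (20, 44)])
v21: WRITE a=23  (a history now [(3, 2), (8, 16), (9, 7), (11, 31), (19, 21), (21, 23)])
v22: WRITE b=24  (b history now [(1, 60), (2, 40), (4, 59), (5, 43), (6, 36), (7, 14), (10, 20), (12, 3), (13, 57), (14, 10), (15, 58), (16, 23), (17, 20), (18, 38), (20, 44), (22, 24)])
v23: WRITE a=23  (a history now [(3, 2), (8, 16), (9, 7), (11, 31), (19, 21), (21, 23), (23, 23)])
v24: WRITE a=40  (a history now [(3, 2), (8, 16), (9, 7), (11, 31), (19, 21), (21, 23), (23, 23), (24, 40)])
READ a @v1: history=[(3, 2), (8, 16), (9, 7), (11, 31), (19, 21), (21, 23), (23, 23), (24, 40)] -> no version <= 1 -> NONE
v25: WRITE b=36  (b history now [(1, 60), (2, 40), (4, 59), (5, 43), (6, 36), (7, 14), (10, 20), (12, 3), (13, 57), (14, 10), (15, 58), (16, 23), (17, 20), (18, 38), (20, 44), (22, 24), (25, 36)])
v26: WRITE b=1  (b history now [(1, 60), (2, 40), (4, 59), (5, 43), (6, 36), (7, 14), (10, 20), (12, 3), (13, 57), (14, 10), (15, 58), (16, 23), (17, 20), (18, 38), (20, 44), (22, 24), (25, 36), (26, 1)])
READ b @v11: history=[(1, 60), (2, 40), (4, 59), (5, 43), (6, 36), (7, 14), (10, 20), (12, 3), (13, 57), (14, 10), (15, 58), (16, 23), (17, 20), (18, 38), (20, 44), (22, 24), (25, 36), (26, 1)] -> pick v10 -> 20
v27: WRITE b=25  (b history now [(1, 60), (2, 40), (4, 59), (5, 43), (6, 36), (7, 14), (10, 20), (12, 3), (13, 57), (14, 10), (15, 58), (16, 23), (17, 20), (18, 38), (20, 44), (22, 24), (25, 36), (26, 1), (27, 25)])
v28: WRITE a=36  (a history now [(3, 2), (8, 16), (9, 7), (11, 31), (19, 21), (21, 23), (23, 23), (24, 40), (28, 36)])
READ a @v20: history=[(3, 2), (8, 16), (9, 7), (11, 31), (19, 21), (21, 23), (23, 23), (24, 40), (28, 36)] -> pick v19 -> 21
READ a @v11: history=[(3, 2), (8, 16), (9, 7), (11, 31), (19, 21), (21, 23), (23, 23), (24, 40), (28, 36)] -> pick v11 -> 31
v29: WRITE a=19  (a history now [(3, 2), (8, 16), (9, 7), (11, 31), (19, 21), (21, 23), (23, 23), (24, 40), (28, 36), (29, 19)])
Read results in order: ['43', '59', '20', 'NONE', '20', '21', '31']
NONE count = 1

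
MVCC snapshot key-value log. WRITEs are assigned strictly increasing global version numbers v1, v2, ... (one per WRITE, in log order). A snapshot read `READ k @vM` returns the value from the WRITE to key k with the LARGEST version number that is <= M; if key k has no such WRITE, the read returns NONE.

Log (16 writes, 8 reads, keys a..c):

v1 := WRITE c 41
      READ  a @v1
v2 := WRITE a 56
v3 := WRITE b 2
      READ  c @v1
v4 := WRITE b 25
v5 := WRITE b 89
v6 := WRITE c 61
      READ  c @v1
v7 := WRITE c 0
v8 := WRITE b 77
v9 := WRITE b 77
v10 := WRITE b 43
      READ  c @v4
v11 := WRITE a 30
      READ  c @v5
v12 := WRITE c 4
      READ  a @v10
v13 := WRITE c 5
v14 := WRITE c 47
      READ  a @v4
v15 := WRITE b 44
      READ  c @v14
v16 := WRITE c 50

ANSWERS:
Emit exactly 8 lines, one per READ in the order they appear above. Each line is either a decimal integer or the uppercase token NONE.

v1: WRITE c=41  (c history now [(1, 41)])
READ a @v1: history=[] -> no version <= 1 -> NONE
v2: WRITE a=56  (a history now [(2, 56)])
v3: WRITE b=2  (b history now [(3, 2)])
READ c @v1: history=[(1, 41)] -> pick v1 -> 41
v4: WRITE b=25  (b history now [(3, 2), (4, 25)])
v5: WRITE b=89  (b history now [(3, 2), (4, 25), (5, 89)])
v6: WRITE c=61  (c history now [(1, 41), (6, 61)])
READ c @v1: history=[(1, 41), (6, 61)] -> pick v1 -> 41
v7: WRITE c=0  (c history now [(1, 41), (6, 61), (7, 0)])
v8: WRITE b=77  (b history now [(3, 2), (4, 25), (5, 89), (8, 77)])
v9: WRITE b=77  (b history now [(3, 2), (4, 25), (5, 89), (8, 77), (9, 77)])
v10: WRITE b=43  (b history now [(3, 2), (4, 25), (5, 89), (8, 77), (9, 77), (10, 43)])
READ c @v4: history=[(1, 41), (6, 61), (7, 0)] -> pick v1 -> 41
v11: WRITE a=30  (a history now [(2, 56), (11, 30)])
READ c @v5: history=[(1, 41), (6, 61), (7, 0)] -> pick v1 -> 41
v12: WRITE c=4  (c history now [(1, 41), (6, 61), (7, 0), (12, 4)])
READ a @v10: history=[(2, 56), (11, 30)] -> pick v2 -> 56
v13: WRITE c=5  (c history now [(1, 41), (6, 61), (7, 0), (12, 4), (13, 5)])
v14: WRITE c=47  (c history now [(1, 41), (6, 61), (7, 0), (12, 4), (13, 5), (14, 47)])
READ a @v4: history=[(2, 56), (11, 30)] -> pick v2 -> 56
v15: WRITE b=44  (b history now [(3, 2), (4, 25), (5, 89), (8, 77), (9, 77), (10, 43), (15, 44)])
READ c @v14: history=[(1, 41), (6, 61), (7, 0), (12, 4), (13, 5), (14, 47)] -> pick v14 -> 47
v16: WRITE c=50  (c history now [(1, 41), (6, 61), (7, 0), (12, 4), (13, 5), (14, 47), (16, 50)])

Answer: NONE
41
41
41
41
56
56
47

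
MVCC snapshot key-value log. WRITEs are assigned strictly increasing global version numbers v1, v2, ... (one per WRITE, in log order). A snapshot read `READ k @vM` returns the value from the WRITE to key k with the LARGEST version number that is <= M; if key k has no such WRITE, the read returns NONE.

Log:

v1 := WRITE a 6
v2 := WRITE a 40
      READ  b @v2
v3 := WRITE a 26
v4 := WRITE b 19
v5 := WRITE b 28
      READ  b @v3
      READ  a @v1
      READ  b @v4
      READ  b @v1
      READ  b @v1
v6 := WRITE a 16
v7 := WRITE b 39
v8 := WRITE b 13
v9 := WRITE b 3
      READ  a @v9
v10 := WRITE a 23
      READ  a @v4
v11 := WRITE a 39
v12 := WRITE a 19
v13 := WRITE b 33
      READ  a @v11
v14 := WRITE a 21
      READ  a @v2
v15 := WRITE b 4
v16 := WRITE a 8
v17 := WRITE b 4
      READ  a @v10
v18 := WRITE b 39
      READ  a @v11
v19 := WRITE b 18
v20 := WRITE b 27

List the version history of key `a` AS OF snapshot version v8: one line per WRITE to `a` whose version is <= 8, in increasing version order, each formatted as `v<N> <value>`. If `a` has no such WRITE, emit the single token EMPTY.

Scan writes for key=a with version <= 8:
  v1 WRITE a 6 -> keep
  v2 WRITE a 40 -> keep
  v3 WRITE a 26 -> keep
  v4 WRITE b 19 -> skip
  v5 WRITE b 28 -> skip
  v6 WRITE a 16 -> keep
  v7 WRITE b 39 -> skip
  v8 WRITE b 13 -> skip
  v9 WRITE b 3 -> skip
  v10 WRITE a 23 -> drop (> snap)
  v11 WRITE a 39 -> drop (> snap)
  v12 WRITE a 19 -> drop (> snap)
  v13 WRITE b 33 -> skip
  v14 WRITE a 21 -> drop (> snap)
  v15 WRITE b 4 -> skip
  v16 WRITE a 8 -> drop (> snap)
  v17 WRITE b 4 -> skip
  v18 WRITE b 39 -> skip
  v19 WRITE b 18 -> skip
  v20 WRITE b 27 -> skip
Collected: [(1, 6), (2, 40), (3, 26), (6, 16)]

Answer: v1 6
v2 40
v3 26
v6 16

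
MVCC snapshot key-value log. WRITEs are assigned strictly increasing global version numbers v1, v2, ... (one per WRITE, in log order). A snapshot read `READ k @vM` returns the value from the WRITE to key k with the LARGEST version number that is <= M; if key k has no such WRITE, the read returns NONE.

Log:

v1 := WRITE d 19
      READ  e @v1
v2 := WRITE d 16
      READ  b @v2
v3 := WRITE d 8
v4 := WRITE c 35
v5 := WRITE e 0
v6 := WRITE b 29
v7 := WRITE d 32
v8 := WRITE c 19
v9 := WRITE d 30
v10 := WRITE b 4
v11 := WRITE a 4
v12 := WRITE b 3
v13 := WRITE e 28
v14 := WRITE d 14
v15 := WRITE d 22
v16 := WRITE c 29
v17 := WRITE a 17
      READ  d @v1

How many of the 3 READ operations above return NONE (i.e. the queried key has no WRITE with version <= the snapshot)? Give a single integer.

Answer: 2

Derivation:
v1: WRITE d=19  (d history now [(1, 19)])
READ e @v1: history=[] -> no version <= 1 -> NONE
v2: WRITE d=16  (d history now [(1, 19), (2, 16)])
READ b @v2: history=[] -> no version <= 2 -> NONE
v3: WRITE d=8  (d history now [(1, 19), (2, 16), (3, 8)])
v4: WRITE c=35  (c history now [(4, 35)])
v5: WRITE e=0  (e history now [(5, 0)])
v6: WRITE b=29  (b history now [(6, 29)])
v7: WRITE d=32  (d history now [(1, 19), (2, 16), (3, 8), (7, 32)])
v8: WRITE c=19  (c history now [(4, 35), (8, 19)])
v9: WRITE d=30  (d history now [(1, 19), (2, 16), (3, 8), (7, 32), (9, 30)])
v10: WRITE b=4  (b history now [(6, 29), (10, 4)])
v11: WRITE a=4  (a history now [(11, 4)])
v12: WRITE b=3  (b history now [(6, 29), (10, 4), (12, 3)])
v13: WRITE e=28  (e history now [(5, 0), (13, 28)])
v14: WRITE d=14  (d history now [(1, 19), (2, 16), (3, 8), (7, 32), (9, 30), (14, 14)])
v15: WRITE d=22  (d history now [(1, 19), (2, 16), (3, 8), (7, 32), (9, 30), (14, 14), (15, 22)])
v16: WRITE c=29  (c history now [(4, 35), (8, 19), (16, 29)])
v17: WRITE a=17  (a history now [(11, 4), (17, 17)])
READ d @v1: history=[(1, 19), (2, 16), (3, 8), (7, 32), (9, 30), (14, 14), (15, 22)] -> pick v1 -> 19
Read results in order: ['NONE', 'NONE', '19']
NONE count = 2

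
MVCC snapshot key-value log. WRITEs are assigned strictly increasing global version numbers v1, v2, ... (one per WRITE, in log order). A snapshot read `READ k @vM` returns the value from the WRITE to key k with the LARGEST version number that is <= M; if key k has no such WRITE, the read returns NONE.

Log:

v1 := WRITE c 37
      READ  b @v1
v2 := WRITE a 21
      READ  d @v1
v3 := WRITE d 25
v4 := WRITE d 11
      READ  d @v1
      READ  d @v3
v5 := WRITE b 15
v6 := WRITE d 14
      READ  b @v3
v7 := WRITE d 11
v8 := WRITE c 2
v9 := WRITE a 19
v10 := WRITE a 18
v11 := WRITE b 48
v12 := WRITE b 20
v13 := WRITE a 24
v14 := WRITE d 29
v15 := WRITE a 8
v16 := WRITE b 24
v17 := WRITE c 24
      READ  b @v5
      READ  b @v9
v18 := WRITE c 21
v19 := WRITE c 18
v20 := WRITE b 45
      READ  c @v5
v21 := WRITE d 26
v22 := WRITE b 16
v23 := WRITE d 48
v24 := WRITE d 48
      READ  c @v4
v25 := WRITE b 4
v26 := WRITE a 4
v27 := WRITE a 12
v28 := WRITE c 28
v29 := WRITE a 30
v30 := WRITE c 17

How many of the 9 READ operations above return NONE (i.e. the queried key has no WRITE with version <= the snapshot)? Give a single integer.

Answer: 4

Derivation:
v1: WRITE c=37  (c history now [(1, 37)])
READ b @v1: history=[] -> no version <= 1 -> NONE
v2: WRITE a=21  (a history now [(2, 21)])
READ d @v1: history=[] -> no version <= 1 -> NONE
v3: WRITE d=25  (d history now [(3, 25)])
v4: WRITE d=11  (d history now [(3, 25), (4, 11)])
READ d @v1: history=[(3, 25), (4, 11)] -> no version <= 1 -> NONE
READ d @v3: history=[(3, 25), (4, 11)] -> pick v3 -> 25
v5: WRITE b=15  (b history now [(5, 15)])
v6: WRITE d=14  (d history now [(3, 25), (4, 11), (6, 14)])
READ b @v3: history=[(5, 15)] -> no version <= 3 -> NONE
v7: WRITE d=11  (d history now [(3, 25), (4, 11), (6, 14), (7, 11)])
v8: WRITE c=2  (c history now [(1, 37), (8, 2)])
v9: WRITE a=19  (a history now [(2, 21), (9, 19)])
v10: WRITE a=18  (a history now [(2, 21), (9, 19), (10, 18)])
v11: WRITE b=48  (b history now [(5, 15), (11, 48)])
v12: WRITE b=20  (b history now [(5, 15), (11, 48), (12, 20)])
v13: WRITE a=24  (a history now [(2, 21), (9, 19), (10, 18), (13, 24)])
v14: WRITE d=29  (d history now [(3, 25), (4, 11), (6, 14), (7, 11), (14, 29)])
v15: WRITE a=8  (a history now [(2, 21), (9, 19), (10, 18), (13, 24), (15, 8)])
v16: WRITE b=24  (b history now [(5, 15), (11, 48), (12, 20), (16, 24)])
v17: WRITE c=24  (c history now [(1, 37), (8, 2), (17, 24)])
READ b @v5: history=[(5, 15), (11, 48), (12, 20), (16, 24)] -> pick v5 -> 15
READ b @v9: history=[(5, 15), (11, 48), (12, 20), (16, 24)] -> pick v5 -> 15
v18: WRITE c=21  (c history now [(1, 37), (8, 2), (17, 24), (18, 21)])
v19: WRITE c=18  (c history now [(1, 37), (8, 2), (17, 24), (18, 21), (19, 18)])
v20: WRITE b=45  (b history now [(5, 15), (11, 48), (12, 20), (16, 24), (20, 45)])
READ c @v5: history=[(1, 37), (8, 2), (17, 24), (18, 21), (19, 18)] -> pick v1 -> 37
v21: WRITE d=26  (d history now [(3, 25), (4, 11), (6, 14), (7, 11), (14, 29), (21, 26)])
v22: WRITE b=16  (b history now [(5, 15), (11, 48), (12, 20), (16, 24), (20, 45), (22, 16)])
v23: WRITE d=48  (d history now [(3, 25), (4, 11), (6, 14), (7, 11), (14, 29), (21, 26), (23, 48)])
v24: WRITE d=48  (d history now [(3, 25), (4, 11), (6, 14), (7, 11), (14, 29), (21, 26), (23, 48), (24, 48)])
READ c @v4: history=[(1, 37), (8, 2), (17, 24), (18, 21), (19, 18)] -> pick v1 -> 37
v25: WRITE b=4  (b history now [(5, 15), (11, 48), (12, 20), (16, 24), (20, 45), (22, 16), (25, 4)])
v26: WRITE a=4  (a history now [(2, 21), (9, 19), (10, 18), (13, 24), (15, 8), (26, 4)])
v27: WRITE a=12  (a history now [(2, 21), (9, 19), (10, 18), (13, 24), (15, 8), (26, 4), (27, 12)])
v28: WRITE c=28  (c history now [(1, 37), (8, 2), (17, 24), (18, 21), (19, 18), (28, 28)])
v29: WRITE a=30  (a history now [(2, 21), (9, 19), (10, 18), (13, 24), (15, 8), (26, 4), (27, 12), (29, 30)])
v30: WRITE c=17  (c history now [(1, 37), (8, 2), (17, 24), (18, 21), (19, 18), (28, 28), (30, 17)])
Read results in order: ['NONE', 'NONE', 'NONE', '25', 'NONE', '15', '15', '37', '37']
NONE count = 4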